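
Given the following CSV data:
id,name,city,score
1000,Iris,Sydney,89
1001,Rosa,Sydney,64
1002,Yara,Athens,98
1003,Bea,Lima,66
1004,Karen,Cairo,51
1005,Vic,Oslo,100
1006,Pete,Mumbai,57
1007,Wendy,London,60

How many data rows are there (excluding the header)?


Counting rows (excluding header):
Header: id,name,city,score
Data rows: 8

ANSWER: 8


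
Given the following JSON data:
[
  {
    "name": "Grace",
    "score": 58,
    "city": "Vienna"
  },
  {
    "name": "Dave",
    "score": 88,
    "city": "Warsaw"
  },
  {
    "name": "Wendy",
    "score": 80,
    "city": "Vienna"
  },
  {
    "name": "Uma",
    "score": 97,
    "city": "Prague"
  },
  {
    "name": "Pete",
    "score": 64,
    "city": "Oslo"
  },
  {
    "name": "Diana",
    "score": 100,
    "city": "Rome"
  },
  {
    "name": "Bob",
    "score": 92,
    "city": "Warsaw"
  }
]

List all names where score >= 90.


Filtering records where score >= 90:
  Grace (score=58) -> no
  Dave (score=88) -> no
  Wendy (score=80) -> no
  Uma (score=97) -> YES
  Pete (score=64) -> no
  Diana (score=100) -> YES
  Bob (score=92) -> YES


ANSWER: Uma, Diana, Bob


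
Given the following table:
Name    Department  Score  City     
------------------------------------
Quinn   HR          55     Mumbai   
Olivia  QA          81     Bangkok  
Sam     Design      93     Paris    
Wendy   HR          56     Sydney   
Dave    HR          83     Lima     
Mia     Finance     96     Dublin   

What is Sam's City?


Row 3: Sam
City = Paris

ANSWER: Paris


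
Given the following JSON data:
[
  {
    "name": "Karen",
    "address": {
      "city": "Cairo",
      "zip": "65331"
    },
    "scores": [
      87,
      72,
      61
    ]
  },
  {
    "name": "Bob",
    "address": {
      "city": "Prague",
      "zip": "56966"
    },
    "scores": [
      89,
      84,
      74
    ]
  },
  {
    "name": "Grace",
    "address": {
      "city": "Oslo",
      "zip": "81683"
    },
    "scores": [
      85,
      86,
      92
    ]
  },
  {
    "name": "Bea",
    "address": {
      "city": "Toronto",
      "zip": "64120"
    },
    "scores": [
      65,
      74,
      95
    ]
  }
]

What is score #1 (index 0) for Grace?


Path: records[2].scores[0]
Value: 85

ANSWER: 85


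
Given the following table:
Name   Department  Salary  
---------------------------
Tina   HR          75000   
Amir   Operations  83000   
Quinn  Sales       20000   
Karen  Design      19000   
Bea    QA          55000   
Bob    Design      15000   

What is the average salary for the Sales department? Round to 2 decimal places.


Sales department members:
  Quinn: 20000
Sum = 20000
Count = 1
Average = 20000 / 1 = 20000.00

ANSWER: 20000.00


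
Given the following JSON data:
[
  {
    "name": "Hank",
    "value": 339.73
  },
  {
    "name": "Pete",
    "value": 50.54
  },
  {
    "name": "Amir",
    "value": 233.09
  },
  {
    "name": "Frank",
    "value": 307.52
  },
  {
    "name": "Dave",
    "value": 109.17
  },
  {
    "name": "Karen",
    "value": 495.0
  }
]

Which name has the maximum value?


Comparing values:
  Hank: 339.73
  Pete: 50.54
  Amir: 233.09
  Frank: 307.52
  Dave: 109.17
  Karen: 495.0
Maximum: Karen (495.0)

ANSWER: Karen


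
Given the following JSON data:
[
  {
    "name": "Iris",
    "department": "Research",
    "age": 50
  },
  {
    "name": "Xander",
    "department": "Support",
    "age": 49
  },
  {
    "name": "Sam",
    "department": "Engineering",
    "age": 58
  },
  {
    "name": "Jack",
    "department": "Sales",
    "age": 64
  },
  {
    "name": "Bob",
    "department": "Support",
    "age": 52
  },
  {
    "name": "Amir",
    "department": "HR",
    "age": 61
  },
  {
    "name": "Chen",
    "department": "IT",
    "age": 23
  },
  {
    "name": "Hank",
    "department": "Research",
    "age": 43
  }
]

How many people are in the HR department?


Scanning records for department = HR
  Record 5: Amir
Count: 1

ANSWER: 1


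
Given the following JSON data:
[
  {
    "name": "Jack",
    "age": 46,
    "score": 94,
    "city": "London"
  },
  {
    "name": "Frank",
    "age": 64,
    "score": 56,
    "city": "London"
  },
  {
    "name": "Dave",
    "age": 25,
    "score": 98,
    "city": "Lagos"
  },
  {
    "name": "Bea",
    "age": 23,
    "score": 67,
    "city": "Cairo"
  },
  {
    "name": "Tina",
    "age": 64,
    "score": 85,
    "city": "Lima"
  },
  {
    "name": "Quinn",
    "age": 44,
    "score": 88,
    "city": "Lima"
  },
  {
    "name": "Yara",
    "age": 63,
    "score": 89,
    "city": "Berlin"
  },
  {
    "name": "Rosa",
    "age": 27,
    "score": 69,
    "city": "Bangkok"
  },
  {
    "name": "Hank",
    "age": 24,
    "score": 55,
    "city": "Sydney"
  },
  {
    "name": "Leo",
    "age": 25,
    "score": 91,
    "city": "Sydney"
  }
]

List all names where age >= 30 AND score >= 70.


Checking both conditions:
  Jack (age=46, score=94) -> YES
  Frank (age=64, score=56) -> no
  Dave (age=25, score=98) -> no
  Bea (age=23, score=67) -> no
  Tina (age=64, score=85) -> YES
  Quinn (age=44, score=88) -> YES
  Yara (age=63, score=89) -> YES
  Rosa (age=27, score=69) -> no
  Hank (age=24, score=55) -> no
  Leo (age=25, score=91) -> no


ANSWER: Jack, Tina, Quinn, Yara


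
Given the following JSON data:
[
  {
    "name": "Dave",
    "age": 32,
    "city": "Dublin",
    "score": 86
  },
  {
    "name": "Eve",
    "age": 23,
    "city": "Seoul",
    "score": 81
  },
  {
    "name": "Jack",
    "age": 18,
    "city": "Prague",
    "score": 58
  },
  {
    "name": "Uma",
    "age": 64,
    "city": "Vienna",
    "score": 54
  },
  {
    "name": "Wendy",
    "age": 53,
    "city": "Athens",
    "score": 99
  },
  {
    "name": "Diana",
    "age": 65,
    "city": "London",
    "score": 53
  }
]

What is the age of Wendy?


Looking up record where name = Wendy
Record index: 4
Field 'age' = 53

ANSWER: 53


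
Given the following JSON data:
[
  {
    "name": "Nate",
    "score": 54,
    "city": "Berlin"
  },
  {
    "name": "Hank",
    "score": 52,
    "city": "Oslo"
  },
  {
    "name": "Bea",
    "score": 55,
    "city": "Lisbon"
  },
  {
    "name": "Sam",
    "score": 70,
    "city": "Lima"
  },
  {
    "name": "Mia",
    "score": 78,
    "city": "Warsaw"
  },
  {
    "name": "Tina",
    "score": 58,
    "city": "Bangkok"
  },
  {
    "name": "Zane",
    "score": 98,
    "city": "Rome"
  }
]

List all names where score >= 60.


Filtering records where score >= 60:
  Nate (score=54) -> no
  Hank (score=52) -> no
  Bea (score=55) -> no
  Sam (score=70) -> YES
  Mia (score=78) -> YES
  Tina (score=58) -> no
  Zane (score=98) -> YES


ANSWER: Sam, Mia, Zane


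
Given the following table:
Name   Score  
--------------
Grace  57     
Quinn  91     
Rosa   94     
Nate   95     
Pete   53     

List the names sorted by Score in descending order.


Sorting by Score (descending):
  Nate: 95
  Rosa: 94
  Quinn: 91
  Grace: 57
  Pete: 53


ANSWER: Nate, Rosa, Quinn, Grace, Pete


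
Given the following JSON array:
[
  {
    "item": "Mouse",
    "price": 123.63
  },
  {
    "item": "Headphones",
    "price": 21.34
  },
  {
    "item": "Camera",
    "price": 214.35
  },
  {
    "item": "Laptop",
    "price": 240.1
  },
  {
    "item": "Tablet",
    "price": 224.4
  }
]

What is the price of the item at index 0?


Array index 0 -> Mouse
price = 123.63

ANSWER: 123.63


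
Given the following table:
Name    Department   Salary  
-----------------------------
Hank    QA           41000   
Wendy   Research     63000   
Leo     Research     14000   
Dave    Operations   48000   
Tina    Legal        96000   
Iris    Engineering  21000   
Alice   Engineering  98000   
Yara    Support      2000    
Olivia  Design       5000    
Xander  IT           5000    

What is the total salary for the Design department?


Design department members:
  Olivia: 5000
Total = 5000 = 5000

ANSWER: 5000


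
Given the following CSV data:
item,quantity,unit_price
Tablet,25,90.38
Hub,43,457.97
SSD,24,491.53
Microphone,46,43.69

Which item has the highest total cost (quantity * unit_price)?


Computing row totals:
  Tablet: 2259.5
  Hub: 19692.71
  SSD: 11796.72
  Microphone: 2009.74
Maximum: Hub (19692.71)

ANSWER: Hub


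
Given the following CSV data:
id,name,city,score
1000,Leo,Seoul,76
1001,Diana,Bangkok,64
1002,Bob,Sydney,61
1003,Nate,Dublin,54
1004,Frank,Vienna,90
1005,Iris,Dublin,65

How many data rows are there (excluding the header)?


Counting rows (excluding header):
Header: id,name,city,score
Data rows: 6

ANSWER: 6


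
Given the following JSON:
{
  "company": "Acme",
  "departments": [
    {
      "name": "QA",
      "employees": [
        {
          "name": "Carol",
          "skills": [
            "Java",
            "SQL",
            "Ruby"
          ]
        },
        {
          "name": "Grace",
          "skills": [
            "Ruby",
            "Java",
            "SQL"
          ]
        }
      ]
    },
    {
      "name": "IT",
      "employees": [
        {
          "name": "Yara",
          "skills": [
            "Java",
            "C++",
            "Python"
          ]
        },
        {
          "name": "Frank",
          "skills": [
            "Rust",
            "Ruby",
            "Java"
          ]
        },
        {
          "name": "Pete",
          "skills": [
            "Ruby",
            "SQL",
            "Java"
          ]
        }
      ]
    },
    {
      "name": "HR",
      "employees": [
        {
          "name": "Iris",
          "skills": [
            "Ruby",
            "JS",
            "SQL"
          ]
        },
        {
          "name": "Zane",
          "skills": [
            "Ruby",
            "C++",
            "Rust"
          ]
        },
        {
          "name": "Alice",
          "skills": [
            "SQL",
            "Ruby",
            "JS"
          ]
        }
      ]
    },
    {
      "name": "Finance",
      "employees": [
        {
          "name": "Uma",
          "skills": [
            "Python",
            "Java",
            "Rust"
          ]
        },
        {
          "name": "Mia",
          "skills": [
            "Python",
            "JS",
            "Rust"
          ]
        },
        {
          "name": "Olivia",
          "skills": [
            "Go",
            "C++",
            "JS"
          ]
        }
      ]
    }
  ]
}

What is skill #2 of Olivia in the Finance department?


Path: departments[3].employees[2].skills[1]
Value: C++

ANSWER: C++


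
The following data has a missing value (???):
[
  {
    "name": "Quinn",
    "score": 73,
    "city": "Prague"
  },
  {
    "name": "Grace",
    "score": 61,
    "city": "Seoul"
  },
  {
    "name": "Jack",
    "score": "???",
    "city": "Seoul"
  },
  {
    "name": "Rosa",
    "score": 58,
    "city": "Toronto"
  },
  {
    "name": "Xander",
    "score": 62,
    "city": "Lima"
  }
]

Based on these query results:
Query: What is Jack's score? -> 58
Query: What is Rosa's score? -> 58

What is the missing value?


The missing value is Jack's score
From query: Jack's score = 58

ANSWER: 58


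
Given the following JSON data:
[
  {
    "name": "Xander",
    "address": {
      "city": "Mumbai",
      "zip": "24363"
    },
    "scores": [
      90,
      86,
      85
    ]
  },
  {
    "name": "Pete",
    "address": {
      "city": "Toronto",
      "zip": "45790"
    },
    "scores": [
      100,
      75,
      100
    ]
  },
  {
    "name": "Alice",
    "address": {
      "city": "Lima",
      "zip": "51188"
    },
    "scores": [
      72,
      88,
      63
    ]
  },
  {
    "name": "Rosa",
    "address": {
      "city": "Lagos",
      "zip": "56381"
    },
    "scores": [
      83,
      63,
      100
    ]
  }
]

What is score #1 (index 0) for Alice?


Path: records[2].scores[0]
Value: 72

ANSWER: 72


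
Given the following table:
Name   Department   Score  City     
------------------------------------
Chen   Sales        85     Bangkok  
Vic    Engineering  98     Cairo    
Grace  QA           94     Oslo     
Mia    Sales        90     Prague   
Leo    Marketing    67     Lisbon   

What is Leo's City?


Row 5: Leo
City = Lisbon

ANSWER: Lisbon


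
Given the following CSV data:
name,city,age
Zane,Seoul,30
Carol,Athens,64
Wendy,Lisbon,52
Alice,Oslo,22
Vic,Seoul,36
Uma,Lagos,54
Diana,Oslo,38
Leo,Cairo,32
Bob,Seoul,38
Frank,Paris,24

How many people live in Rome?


Scanning city column for 'Rome':
Total matches: 0

ANSWER: 0


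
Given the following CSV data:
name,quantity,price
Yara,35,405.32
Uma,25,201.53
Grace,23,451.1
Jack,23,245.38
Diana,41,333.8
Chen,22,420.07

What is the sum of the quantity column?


Values in 'quantity' column:
  Row 1: 35
  Row 2: 25
  Row 3: 23
  Row 4: 23
  Row 5: 41
  Row 6: 22
Sum = 35 + 25 + 23 + 23 + 41 + 22 = 169

ANSWER: 169


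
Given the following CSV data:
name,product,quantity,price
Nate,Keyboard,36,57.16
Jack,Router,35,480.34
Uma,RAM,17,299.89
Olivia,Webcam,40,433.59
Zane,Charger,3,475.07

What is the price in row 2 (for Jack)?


Row 2: Jack
Column 'price' = 480.34

ANSWER: 480.34


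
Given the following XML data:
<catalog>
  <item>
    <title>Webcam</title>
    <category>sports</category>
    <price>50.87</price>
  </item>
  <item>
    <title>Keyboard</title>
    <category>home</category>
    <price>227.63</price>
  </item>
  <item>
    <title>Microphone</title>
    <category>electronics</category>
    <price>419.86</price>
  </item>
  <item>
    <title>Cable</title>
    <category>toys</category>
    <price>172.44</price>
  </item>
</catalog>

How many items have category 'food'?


Scanning <item> elements for <category>food</category>:
Count: 0

ANSWER: 0


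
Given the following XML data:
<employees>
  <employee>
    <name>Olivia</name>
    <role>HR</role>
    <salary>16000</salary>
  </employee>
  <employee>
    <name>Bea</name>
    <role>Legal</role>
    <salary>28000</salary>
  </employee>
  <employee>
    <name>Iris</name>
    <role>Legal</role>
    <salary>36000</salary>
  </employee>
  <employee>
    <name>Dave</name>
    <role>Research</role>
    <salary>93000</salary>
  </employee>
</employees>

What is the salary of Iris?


Searching for <employee> with <name>Iris</name>
Found at position 3
<salary>36000</salary>

ANSWER: 36000


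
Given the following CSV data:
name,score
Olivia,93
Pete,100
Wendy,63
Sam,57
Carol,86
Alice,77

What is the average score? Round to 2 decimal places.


Scores: 93, 100, 63, 57, 86, 77
Sum = 476
Count = 6
Average = 476 / 6 = 79.33

ANSWER: 79.33


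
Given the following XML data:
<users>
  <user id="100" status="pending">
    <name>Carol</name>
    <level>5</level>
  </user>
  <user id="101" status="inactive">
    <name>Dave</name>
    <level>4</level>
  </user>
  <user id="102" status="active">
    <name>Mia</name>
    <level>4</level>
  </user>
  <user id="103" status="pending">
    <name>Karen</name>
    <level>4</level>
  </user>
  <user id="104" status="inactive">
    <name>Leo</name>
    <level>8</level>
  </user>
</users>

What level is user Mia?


Finding user: Mia
<level>4</level>

ANSWER: 4


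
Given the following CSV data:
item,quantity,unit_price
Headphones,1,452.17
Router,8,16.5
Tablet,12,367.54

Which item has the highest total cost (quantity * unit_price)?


Computing row totals:
  Headphones: 452.17
  Router: 132.0
  Tablet: 4410.48
Maximum: Tablet (4410.48)

ANSWER: Tablet


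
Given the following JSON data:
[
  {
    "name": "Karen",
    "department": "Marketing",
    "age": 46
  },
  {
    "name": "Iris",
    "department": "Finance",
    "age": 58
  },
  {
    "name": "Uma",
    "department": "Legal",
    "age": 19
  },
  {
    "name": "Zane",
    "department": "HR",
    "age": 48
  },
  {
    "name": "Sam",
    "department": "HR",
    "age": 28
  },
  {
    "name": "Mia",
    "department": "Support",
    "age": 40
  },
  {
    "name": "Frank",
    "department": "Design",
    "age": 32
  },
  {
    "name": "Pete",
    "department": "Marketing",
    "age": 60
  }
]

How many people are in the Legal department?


Scanning records for department = Legal
  Record 2: Uma
Count: 1

ANSWER: 1


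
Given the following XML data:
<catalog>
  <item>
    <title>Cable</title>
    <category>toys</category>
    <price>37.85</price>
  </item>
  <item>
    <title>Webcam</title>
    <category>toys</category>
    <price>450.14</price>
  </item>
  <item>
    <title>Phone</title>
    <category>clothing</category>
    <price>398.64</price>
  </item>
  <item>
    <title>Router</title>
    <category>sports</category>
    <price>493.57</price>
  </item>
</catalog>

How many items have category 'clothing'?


Scanning <item> elements for <category>clothing</category>:
  Item 3: Phone -> MATCH
Count: 1

ANSWER: 1


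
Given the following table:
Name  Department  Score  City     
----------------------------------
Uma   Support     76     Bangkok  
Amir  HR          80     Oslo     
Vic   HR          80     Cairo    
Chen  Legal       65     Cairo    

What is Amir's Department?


Row 2: Amir
Department = HR

ANSWER: HR


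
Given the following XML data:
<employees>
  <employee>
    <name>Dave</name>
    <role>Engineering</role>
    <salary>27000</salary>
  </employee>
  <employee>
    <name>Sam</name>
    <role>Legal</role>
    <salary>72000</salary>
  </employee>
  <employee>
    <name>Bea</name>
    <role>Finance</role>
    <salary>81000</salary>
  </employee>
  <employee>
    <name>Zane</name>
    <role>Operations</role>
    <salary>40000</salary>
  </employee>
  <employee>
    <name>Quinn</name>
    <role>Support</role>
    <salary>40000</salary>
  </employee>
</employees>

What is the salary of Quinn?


Searching for <employee> with <name>Quinn</name>
Found at position 5
<salary>40000</salary>

ANSWER: 40000


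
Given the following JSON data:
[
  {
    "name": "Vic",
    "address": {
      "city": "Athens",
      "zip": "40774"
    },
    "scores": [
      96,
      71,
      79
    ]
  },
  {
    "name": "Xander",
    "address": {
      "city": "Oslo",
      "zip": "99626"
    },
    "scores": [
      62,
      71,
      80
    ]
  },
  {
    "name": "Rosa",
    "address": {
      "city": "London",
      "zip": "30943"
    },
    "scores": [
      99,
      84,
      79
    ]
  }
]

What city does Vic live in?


Path: records[0].address.city
Value: Athens

ANSWER: Athens


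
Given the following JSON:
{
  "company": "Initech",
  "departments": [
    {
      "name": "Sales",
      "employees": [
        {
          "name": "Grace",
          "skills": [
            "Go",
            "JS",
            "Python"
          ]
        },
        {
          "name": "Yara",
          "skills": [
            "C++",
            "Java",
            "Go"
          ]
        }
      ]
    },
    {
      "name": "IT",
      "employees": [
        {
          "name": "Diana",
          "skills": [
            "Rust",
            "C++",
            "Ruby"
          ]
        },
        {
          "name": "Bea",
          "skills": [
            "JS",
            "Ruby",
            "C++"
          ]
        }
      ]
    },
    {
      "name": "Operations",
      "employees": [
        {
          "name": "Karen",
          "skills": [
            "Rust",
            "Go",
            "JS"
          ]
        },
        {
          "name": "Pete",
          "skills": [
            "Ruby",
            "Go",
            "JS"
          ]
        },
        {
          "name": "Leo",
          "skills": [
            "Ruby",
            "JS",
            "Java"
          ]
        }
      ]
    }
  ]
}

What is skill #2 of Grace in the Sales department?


Path: departments[0].employees[0].skills[1]
Value: JS

ANSWER: JS


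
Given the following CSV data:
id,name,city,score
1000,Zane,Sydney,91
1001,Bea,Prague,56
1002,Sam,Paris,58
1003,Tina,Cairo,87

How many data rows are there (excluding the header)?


Counting rows (excluding header):
Header: id,name,city,score
Data rows: 4

ANSWER: 4


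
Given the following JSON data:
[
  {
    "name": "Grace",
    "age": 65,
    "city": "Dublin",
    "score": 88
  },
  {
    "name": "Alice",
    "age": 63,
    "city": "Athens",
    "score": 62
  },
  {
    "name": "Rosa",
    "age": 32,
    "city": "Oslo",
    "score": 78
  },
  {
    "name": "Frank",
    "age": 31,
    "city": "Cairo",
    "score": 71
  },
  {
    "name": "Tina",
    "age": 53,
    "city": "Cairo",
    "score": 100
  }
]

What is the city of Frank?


Looking up record where name = Frank
Record index: 3
Field 'city' = Cairo

ANSWER: Cairo


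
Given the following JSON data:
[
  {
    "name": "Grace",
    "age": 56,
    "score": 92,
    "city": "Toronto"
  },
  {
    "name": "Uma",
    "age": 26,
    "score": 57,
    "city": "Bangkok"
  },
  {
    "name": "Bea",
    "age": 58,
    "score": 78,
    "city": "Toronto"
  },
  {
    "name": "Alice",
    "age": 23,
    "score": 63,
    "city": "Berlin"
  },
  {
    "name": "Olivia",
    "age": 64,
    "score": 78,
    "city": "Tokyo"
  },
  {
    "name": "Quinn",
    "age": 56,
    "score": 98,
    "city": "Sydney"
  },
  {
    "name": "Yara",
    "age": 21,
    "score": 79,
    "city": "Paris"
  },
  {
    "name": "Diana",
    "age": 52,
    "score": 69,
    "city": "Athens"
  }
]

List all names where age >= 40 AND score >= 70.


Checking both conditions:
  Grace (age=56, score=92) -> YES
  Uma (age=26, score=57) -> no
  Bea (age=58, score=78) -> YES
  Alice (age=23, score=63) -> no
  Olivia (age=64, score=78) -> YES
  Quinn (age=56, score=98) -> YES
  Yara (age=21, score=79) -> no
  Diana (age=52, score=69) -> no


ANSWER: Grace, Bea, Olivia, Quinn


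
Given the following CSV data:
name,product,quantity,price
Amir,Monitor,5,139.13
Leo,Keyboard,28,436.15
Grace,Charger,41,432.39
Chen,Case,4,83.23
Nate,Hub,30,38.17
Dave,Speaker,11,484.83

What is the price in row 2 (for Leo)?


Row 2: Leo
Column 'price' = 436.15

ANSWER: 436.15


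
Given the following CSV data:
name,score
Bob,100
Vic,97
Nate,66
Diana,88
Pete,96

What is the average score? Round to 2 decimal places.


Scores: 100, 97, 66, 88, 96
Sum = 447
Count = 5
Average = 447 / 5 = 89.40

ANSWER: 89.40


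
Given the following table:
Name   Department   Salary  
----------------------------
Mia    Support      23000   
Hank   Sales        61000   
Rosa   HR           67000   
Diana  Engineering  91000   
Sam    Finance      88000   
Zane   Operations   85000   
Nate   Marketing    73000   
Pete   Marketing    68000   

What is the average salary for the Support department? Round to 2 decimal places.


Support department members:
  Mia: 23000
Sum = 23000
Count = 1
Average = 23000 / 1 = 23000.00

ANSWER: 23000.00


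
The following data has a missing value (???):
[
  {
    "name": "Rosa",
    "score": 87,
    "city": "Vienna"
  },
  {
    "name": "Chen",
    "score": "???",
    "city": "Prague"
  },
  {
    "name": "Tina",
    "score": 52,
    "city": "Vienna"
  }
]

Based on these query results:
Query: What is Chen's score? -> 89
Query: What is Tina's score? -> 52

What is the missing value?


The missing value is Chen's score
From query: Chen's score = 89

ANSWER: 89


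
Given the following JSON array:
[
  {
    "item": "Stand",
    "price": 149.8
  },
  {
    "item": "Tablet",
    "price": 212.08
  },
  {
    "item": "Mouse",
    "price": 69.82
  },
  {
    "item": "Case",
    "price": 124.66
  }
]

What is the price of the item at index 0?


Array index 0 -> Stand
price = 149.8

ANSWER: 149.8


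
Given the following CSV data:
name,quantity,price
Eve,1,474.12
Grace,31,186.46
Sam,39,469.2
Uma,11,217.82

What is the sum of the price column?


Values in 'price' column:
  Row 1: 474.12
  Row 2: 186.46
  Row 3: 469.2
  Row 4: 217.82
Sum = 474.12 + 186.46 + 469.2 + 217.82 = 1347.6

ANSWER: 1347.6


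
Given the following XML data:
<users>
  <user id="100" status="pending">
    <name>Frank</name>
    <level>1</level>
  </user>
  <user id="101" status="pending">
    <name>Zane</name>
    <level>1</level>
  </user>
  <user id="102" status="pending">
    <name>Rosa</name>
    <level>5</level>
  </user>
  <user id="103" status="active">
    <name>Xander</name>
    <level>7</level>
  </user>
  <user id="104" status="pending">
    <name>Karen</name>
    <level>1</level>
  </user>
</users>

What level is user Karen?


Finding user: Karen
<level>1</level>

ANSWER: 1


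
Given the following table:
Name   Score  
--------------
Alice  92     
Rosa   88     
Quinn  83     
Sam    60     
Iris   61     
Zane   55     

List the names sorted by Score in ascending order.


Sorting by Score (ascending):
  Zane: 55
  Sam: 60
  Iris: 61
  Quinn: 83
  Rosa: 88
  Alice: 92


ANSWER: Zane, Sam, Iris, Quinn, Rosa, Alice


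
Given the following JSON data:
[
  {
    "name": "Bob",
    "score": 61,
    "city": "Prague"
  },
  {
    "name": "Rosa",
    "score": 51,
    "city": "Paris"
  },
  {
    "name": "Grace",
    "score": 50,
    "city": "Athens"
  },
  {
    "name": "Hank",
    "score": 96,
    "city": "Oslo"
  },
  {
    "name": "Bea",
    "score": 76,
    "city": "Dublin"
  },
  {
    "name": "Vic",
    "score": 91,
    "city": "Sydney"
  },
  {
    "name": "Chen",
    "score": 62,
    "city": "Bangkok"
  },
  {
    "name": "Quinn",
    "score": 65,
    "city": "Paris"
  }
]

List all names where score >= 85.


Filtering records where score >= 85:
  Bob (score=61) -> no
  Rosa (score=51) -> no
  Grace (score=50) -> no
  Hank (score=96) -> YES
  Bea (score=76) -> no
  Vic (score=91) -> YES
  Chen (score=62) -> no
  Quinn (score=65) -> no


ANSWER: Hank, Vic


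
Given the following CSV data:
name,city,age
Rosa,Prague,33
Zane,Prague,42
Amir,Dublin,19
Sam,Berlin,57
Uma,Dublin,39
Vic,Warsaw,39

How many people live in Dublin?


Scanning city column for 'Dublin':
  Row 3: Amir -> MATCH
  Row 5: Uma -> MATCH
Total matches: 2

ANSWER: 2


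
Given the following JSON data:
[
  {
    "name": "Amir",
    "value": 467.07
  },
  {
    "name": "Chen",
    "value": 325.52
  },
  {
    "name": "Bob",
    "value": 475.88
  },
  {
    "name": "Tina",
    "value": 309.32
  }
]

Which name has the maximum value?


Comparing values:
  Amir: 467.07
  Chen: 325.52
  Bob: 475.88
  Tina: 309.32
Maximum: Bob (475.88)

ANSWER: Bob


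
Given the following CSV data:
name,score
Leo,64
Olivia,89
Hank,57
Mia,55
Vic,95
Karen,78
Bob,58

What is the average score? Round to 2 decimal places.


Scores: 64, 89, 57, 55, 95, 78, 58
Sum = 496
Count = 7
Average = 496 / 7 = 70.86

ANSWER: 70.86


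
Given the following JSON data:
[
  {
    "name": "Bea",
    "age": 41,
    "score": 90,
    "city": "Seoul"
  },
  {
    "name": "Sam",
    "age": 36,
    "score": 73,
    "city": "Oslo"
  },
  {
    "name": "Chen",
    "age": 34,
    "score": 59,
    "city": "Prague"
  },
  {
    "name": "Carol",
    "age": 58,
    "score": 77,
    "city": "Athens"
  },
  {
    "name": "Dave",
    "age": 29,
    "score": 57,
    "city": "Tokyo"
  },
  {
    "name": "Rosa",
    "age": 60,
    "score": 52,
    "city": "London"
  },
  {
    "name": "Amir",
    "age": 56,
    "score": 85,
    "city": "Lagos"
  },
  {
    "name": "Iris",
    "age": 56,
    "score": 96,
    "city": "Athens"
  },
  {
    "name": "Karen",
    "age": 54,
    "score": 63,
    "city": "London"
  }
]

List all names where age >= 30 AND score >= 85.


Checking both conditions:
  Bea (age=41, score=90) -> YES
  Sam (age=36, score=73) -> no
  Chen (age=34, score=59) -> no
  Carol (age=58, score=77) -> no
  Dave (age=29, score=57) -> no
  Rosa (age=60, score=52) -> no
  Amir (age=56, score=85) -> YES
  Iris (age=56, score=96) -> YES
  Karen (age=54, score=63) -> no


ANSWER: Bea, Amir, Iris


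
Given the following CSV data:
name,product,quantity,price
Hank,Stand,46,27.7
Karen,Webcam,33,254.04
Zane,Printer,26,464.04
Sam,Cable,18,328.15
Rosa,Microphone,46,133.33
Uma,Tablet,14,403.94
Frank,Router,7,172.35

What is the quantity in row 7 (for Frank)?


Row 7: Frank
Column 'quantity' = 7

ANSWER: 7


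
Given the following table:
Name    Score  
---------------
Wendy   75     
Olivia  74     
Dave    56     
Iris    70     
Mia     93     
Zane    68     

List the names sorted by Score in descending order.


Sorting by Score (descending):
  Mia: 93
  Wendy: 75
  Olivia: 74
  Iris: 70
  Zane: 68
  Dave: 56


ANSWER: Mia, Wendy, Olivia, Iris, Zane, Dave


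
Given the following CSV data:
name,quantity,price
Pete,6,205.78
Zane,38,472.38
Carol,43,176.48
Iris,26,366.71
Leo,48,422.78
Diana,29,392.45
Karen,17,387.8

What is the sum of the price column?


Values in 'price' column:
  Row 1: 205.78
  Row 2: 472.38
  Row 3: 176.48
  Row 4: 366.71
  Row 5: 422.78
  Row 6: 392.45
  Row 7: 387.8
Sum = 205.78 + 472.38 + 176.48 + 366.71 + 422.78 + 392.45 + 387.8 = 2424.38

ANSWER: 2424.38


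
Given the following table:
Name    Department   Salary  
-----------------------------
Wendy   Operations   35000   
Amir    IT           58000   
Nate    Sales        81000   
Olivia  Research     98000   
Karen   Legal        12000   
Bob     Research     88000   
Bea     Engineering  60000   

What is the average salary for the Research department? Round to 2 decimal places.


Research department members:
  Olivia: 98000
  Bob: 88000
Sum = 186000
Count = 2
Average = 186000 / 2 = 93000.00

ANSWER: 93000.00


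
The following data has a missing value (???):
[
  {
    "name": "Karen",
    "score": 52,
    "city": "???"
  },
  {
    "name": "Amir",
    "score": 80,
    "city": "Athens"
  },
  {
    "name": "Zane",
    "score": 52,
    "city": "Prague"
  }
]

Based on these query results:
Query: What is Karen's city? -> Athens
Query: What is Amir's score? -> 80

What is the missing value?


The missing value is Karen's city
From query: Karen's city = Athens

ANSWER: Athens


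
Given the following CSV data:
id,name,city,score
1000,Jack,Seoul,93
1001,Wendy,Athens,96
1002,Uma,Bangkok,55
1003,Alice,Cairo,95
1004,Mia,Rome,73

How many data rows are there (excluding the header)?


Counting rows (excluding header):
Header: id,name,city,score
Data rows: 5

ANSWER: 5


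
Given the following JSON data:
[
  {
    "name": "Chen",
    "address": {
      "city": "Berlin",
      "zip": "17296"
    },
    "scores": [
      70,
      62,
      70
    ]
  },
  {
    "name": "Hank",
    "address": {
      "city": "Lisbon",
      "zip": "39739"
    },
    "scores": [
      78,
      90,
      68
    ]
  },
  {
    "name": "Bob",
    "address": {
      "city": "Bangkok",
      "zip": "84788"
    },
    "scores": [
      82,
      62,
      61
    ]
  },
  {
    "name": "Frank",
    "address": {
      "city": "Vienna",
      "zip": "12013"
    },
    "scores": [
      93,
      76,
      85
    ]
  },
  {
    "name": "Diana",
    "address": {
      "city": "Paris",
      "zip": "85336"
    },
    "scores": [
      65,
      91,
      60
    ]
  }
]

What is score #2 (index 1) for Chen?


Path: records[0].scores[1]
Value: 62

ANSWER: 62


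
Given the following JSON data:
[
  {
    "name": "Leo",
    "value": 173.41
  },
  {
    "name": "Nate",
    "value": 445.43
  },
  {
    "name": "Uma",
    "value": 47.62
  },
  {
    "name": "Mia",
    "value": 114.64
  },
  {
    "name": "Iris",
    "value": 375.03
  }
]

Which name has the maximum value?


Comparing values:
  Leo: 173.41
  Nate: 445.43
  Uma: 47.62
  Mia: 114.64
  Iris: 375.03
Maximum: Nate (445.43)

ANSWER: Nate


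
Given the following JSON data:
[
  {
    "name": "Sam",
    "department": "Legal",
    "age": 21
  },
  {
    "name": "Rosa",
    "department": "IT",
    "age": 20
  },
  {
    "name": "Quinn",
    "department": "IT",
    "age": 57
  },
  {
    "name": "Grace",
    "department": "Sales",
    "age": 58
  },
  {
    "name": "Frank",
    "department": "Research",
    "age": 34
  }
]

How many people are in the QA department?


Scanning records for department = QA
  No matches found
Count: 0

ANSWER: 0


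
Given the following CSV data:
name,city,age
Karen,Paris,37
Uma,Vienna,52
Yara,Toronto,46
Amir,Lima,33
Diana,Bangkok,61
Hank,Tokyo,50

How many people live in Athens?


Scanning city column for 'Athens':
Total matches: 0

ANSWER: 0


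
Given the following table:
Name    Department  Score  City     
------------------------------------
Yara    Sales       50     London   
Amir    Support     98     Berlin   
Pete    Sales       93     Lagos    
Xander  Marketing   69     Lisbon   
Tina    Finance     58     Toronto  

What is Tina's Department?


Row 5: Tina
Department = Finance

ANSWER: Finance


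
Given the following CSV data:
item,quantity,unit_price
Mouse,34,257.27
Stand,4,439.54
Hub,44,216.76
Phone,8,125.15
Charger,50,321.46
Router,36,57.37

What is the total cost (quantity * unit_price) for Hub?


Row: Hub
quantity = 44
unit_price = 216.76
total = 44 * 216.76 = 9537.44

ANSWER: 9537.44


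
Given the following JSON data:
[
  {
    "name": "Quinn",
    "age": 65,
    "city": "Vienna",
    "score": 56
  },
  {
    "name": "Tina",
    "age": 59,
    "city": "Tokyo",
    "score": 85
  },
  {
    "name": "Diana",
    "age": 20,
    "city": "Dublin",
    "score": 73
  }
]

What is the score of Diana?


Looking up record where name = Diana
Record index: 2
Field 'score' = 73

ANSWER: 73


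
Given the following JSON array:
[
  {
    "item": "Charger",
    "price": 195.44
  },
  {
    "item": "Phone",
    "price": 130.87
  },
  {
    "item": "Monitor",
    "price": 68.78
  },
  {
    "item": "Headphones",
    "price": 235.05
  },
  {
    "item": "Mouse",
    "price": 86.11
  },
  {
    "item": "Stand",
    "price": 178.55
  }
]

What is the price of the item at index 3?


Array index 3 -> Headphones
price = 235.05

ANSWER: 235.05


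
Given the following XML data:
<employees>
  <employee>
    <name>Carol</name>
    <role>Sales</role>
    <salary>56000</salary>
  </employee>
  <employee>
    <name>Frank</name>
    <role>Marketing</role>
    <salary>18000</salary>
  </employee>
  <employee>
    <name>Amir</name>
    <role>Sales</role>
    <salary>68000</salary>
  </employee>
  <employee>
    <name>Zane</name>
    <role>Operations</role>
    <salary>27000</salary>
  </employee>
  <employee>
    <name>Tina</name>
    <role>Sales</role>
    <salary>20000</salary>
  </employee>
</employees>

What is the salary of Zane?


Searching for <employee> with <name>Zane</name>
Found at position 4
<salary>27000</salary>

ANSWER: 27000


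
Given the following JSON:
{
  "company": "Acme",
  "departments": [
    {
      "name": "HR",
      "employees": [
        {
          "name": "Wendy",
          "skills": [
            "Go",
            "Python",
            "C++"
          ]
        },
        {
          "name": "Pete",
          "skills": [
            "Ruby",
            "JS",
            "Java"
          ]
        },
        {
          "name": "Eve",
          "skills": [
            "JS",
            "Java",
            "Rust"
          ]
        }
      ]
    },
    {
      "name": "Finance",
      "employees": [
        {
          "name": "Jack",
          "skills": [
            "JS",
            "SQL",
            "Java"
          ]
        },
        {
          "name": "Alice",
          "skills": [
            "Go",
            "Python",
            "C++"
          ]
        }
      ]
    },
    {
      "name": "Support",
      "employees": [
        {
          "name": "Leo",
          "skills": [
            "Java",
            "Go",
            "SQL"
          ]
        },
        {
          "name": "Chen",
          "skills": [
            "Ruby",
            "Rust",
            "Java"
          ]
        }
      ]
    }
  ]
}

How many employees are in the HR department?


Path: departments[0].employees
Count: 3

ANSWER: 3


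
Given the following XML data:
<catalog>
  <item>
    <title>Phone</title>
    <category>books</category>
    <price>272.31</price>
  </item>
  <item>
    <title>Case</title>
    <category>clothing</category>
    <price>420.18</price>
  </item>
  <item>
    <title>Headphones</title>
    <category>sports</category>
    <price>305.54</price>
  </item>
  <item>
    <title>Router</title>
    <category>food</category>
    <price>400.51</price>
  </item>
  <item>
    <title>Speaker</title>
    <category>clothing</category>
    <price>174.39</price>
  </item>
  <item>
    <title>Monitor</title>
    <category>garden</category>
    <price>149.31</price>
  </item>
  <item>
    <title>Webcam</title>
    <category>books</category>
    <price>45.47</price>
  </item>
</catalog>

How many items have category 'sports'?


Scanning <item> elements for <category>sports</category>:
  Item 3: Headphones -> MATCH
Count: 1

ANSWER: 1


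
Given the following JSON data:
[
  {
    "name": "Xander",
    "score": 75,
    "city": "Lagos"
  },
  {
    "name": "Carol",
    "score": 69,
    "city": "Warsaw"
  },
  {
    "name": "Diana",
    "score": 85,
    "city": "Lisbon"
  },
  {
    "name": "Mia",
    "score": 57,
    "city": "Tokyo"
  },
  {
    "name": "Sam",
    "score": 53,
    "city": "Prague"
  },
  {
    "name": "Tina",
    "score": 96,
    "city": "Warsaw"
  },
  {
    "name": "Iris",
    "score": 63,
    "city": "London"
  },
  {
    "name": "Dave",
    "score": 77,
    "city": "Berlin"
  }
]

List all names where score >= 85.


Filtering records where score >= 85:
  Xander (score=75) -> no
  Carol (score=69) -> no
  Diana (score=85) -> YES
  Mia (score=57) -> no
  Sam (score=53) -> no
  Tina (score=96) -> YES
  Iris (score=63) -> no
  Dave (score=77) -> no


ANSWER: Diana, Tina


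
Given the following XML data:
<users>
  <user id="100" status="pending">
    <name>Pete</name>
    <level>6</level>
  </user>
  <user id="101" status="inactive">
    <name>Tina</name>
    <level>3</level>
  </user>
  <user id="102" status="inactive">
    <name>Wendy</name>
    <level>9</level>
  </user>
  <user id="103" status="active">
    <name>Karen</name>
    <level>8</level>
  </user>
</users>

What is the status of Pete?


Finding user with name = Pete
user id="100" status="pending"

ANSWER: pending


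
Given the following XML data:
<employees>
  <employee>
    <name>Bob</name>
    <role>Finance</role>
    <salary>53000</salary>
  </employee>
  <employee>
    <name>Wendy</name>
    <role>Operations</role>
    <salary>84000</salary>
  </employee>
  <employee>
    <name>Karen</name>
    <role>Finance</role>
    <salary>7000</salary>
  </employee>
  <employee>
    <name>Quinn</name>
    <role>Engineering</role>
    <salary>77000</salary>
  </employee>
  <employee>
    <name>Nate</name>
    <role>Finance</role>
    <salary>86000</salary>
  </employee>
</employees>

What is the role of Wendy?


Searching for <employee> with <name>Wendy</name>
Found at position 2
<role>Operations</role>

ANSWER: Operations


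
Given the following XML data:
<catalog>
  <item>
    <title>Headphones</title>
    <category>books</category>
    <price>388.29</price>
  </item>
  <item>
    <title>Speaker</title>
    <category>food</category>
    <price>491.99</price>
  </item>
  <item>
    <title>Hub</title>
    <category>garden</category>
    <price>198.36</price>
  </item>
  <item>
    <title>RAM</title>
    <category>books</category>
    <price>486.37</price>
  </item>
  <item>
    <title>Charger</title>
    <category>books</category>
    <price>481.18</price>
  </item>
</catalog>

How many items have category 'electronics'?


Scanning <item> elements for <category>electronics</category>:
Count: 0

ANSWER: 0


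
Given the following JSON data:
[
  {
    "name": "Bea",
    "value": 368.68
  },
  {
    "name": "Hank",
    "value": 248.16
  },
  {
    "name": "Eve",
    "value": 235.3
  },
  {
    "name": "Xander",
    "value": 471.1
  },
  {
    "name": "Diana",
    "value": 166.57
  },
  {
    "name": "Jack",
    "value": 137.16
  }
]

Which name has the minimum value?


Comparing values:
  Bea: 368.68
  Hank: 248.16
  Eve: 235.3
  Xander: 471.1
  Diana: 166.57
  Jack: 137.16
Minimum: Jack (137.16)

ANSWER: Jack


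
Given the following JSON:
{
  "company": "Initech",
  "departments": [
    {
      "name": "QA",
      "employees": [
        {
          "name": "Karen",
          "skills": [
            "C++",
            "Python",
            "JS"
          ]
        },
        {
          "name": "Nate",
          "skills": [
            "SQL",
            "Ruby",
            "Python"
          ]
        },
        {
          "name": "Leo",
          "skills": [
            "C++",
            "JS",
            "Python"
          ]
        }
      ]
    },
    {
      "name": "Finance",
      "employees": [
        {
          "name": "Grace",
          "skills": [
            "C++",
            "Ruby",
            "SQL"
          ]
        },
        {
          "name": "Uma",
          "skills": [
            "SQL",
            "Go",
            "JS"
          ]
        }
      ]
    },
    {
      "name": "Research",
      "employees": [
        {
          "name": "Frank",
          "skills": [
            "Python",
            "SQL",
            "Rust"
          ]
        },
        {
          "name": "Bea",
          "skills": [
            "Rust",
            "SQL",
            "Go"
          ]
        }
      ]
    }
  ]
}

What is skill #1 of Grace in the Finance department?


Path: departments[1].employees[0].skills[0]
Value: C++

ANSWER: C++
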